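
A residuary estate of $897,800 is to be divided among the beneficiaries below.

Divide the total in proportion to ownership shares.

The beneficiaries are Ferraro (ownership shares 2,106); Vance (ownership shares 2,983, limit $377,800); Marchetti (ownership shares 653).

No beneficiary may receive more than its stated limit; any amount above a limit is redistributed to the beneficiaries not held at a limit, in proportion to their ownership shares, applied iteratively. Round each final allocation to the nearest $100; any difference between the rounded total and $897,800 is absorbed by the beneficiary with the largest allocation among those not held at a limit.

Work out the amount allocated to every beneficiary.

Ferraro: $396,900 · Vance: $377,800 · Marchetti: $123,100

Sum of ownership shares: 5,742.
Pro-rata shares before constraints: Ferraro 329,287.15; Vance 466,411.95; Marchetti 102,100.91.
Held at cap: Vance ($377,800); remaining pool $520,000 reallocated over remaining ownership shares 2,759.
Shares after redistribution: Ferraro 396,926.42 → $396,900; Marchetti 123,073.58 → $123,100.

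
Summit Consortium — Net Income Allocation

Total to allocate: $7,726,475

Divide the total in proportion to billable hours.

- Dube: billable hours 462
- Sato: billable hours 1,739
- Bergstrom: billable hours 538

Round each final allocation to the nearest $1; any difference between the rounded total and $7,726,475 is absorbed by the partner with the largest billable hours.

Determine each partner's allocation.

Total billable hours = 462 + 1,739 + 538 = 2,739.
Raw shares: Dube 1,303,260.84; Sato 4,905,564.08; Bergstrom 1,517,650.07.
Rounded to nearest $1: Dube $1,303,261; Sato $4,905,564; Bergstrom $1,517,650. Sum = $7,726,475.
Rounded total matches; no reconciliation needed.

Dube: $1,303,261; Sato: $4,905,564; Bergstrom: $1,517,650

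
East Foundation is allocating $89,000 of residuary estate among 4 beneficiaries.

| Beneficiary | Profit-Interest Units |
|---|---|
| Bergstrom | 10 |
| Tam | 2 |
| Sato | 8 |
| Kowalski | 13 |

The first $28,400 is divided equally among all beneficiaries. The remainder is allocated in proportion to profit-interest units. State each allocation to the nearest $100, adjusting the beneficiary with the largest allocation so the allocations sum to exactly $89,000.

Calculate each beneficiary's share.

Bergstrom: $25,500; Tam: $10,800; Sato: $21,800; Kowalski: $30,900

Equal tier: $28,400 ÷ 4 = $7,100 apiece.
Remainder $60,600 by profit-interest units (total 33): Bergstrom 18,363.64 → $18,400; Tam 3,672.73 → $3,700; Sato 14,690.91 → $14,700; Kowalski 23,872.73 → $23,900.
Rounding difference −$100 on remainder applied to Kowalski.
Totals: Bergstrom $7,100 + $18,400 = $25,500; Tam $7,100 + $3,700 = $10,800; Sato $7,100 + $14,700 = $21,800; Kowalski $7,100 + $23,800 = $30,900.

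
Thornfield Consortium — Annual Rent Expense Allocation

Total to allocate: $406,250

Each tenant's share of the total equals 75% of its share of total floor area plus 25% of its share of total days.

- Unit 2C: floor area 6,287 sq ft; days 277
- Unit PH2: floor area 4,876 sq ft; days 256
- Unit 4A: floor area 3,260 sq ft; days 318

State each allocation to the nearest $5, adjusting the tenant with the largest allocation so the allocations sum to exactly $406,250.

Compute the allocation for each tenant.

Unit 2C: $165,870; Unit PH2: $133,560; Unit 4A: $106,820

Floor area total 14,423; days total 851.
Combined weights (75% floor area + 25% days): Unit 2C 0.4083; Unit PH2 0.3288; Unit 4A 0.2629.
Pro-rata amounts: Unit 2C 165,872.12; Unit PH2 133,558.34; Unit 4A 106,819.54.
At nearest $5: Unit 2C $165,870; Unit PH2 $133,560; Unit 4A $106,820. Sum = $406,250.
Rounded total matches; no reconciliation needed.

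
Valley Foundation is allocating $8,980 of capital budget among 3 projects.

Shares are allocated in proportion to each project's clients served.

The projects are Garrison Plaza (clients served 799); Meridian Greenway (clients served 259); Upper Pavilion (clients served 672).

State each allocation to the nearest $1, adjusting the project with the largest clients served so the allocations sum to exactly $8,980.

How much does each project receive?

Sum of clients served: 1,730.
Proportional shares: Garrison Plaza 799/1,730 × $8,980 = 4,147.41; Meridian Greenway 259/1,730 × $8,980 = 1,344.40; Upper Pavilion 672/1,730 × $8,980 = 3,488.18.
At nearest $1: Garrison Plaza $4,147; Meridian Greenway $1,344; Upper Pavilion $3,488. Sum = $8,979.
Difference $8,980 − $8,979 = +$1 applied to largest clients served (Garrison Plaza): Garrison Plaza becomes $4,148.

Garrison Plaza: $4,148 | Meridian Greenway: $1,344 | Upper Pavilion: $3,488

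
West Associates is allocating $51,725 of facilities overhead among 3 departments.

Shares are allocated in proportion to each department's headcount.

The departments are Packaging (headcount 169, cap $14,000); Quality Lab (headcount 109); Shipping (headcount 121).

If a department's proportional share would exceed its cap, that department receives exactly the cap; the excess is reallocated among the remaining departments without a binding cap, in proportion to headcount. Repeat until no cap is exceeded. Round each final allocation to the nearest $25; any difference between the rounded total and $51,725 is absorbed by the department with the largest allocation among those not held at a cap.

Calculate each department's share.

Combined headcount = 399.
Unconstrained shares: Packaging 21,908.58; Quality Lab 14,130.39; Shipping 15,686.03.
Capped: Packaging ($14,000); residual $37,725 reallocated over remaining headcount 230.
Redistributed shares: Quality Lab 17,878.37 → $17,875; Shipping 19,846.63 → $19,850.

Packaging: $14,000; Quality Lab: $17,875; Shipping: $19,850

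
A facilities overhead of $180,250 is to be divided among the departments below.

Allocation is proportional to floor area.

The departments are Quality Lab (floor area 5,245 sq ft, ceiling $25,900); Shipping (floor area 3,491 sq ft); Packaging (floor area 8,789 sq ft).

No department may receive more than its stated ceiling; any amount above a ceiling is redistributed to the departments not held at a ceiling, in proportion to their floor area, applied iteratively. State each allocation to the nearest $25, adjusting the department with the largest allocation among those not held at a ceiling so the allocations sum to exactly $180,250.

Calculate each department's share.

Quality Lab: $25,900 · Shipping: $43,875 · Packaging: $110,475

Combined floor area = 17,525.
Unconstrained shares: Quality Lab 53,946.43; Shipping 35,906.01; Packaging 90,397.56.
Capped: Quality Lab ($25,900); remaining pool $154,350 reallocated over remaining floor area 12,280.
Shares after redistribution: Shipping 43,879.14 → $43,875; Packaging 110,470.86 → $110,475.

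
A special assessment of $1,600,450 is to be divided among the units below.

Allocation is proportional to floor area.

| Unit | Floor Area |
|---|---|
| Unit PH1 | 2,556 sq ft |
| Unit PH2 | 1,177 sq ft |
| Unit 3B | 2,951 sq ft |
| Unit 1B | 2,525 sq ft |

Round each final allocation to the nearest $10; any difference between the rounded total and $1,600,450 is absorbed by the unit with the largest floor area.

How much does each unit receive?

Unit PH1: $444,210; Unit PH2: $204,550; Unit 3B: $512,870; Unit 1B: $438,820

Sum of floor area: 9,209.
Unrounded shares: Unit PH1 2,556/9,209 × $1,600,450 = 444,212.21; Unit PH2 1,177/9,209 × $1,600,450 = 204,553.12; Unit 3B 2,951/9,209 × $1,600,450 = 512,860.02; Unit 1B 2,525/9,209 × $1,600,450 = 438,824.66.
At nearest $10: Unit PH1 $444,210; Unit PH2 $204,550; Unit 3B $512,860; Unit 1B $438,820. Sum = $1,600,440.
Difference $1,600,450 − $1,600,440 = +$10 applied to largest floor area (Unit 3B): Unit 3B becomes $512,870.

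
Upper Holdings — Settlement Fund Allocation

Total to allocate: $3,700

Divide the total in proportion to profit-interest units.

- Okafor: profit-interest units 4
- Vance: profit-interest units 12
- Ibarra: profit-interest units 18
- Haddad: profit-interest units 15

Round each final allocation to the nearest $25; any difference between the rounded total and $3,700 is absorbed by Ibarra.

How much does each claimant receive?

Okafor: $300 | Vance: $900 | Ibarra: $1,375 | Haddad: $1,125

Profit-interest units total: 49.
Unrounded shares: Okafor 4/49 × $3,700 = 302.04; Vance 12/49 × $3,700 = 906.12; Ibarra 18/49 × $3,700 = 1,359.18; Haddad 15/49 × $3,700 = 1,132.65.
At nearest $25: Okafor $300; Vance $900; Ibarra $1,350; Haddad $1,125. Sum = $3,675.
Difference $3,700 − $3,675 = +$25 applied to Ibarra: Ibarra becomes $1,375.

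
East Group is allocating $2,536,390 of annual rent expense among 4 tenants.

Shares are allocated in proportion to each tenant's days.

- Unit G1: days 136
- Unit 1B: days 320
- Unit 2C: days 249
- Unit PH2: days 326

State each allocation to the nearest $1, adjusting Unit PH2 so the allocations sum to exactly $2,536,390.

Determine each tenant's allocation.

Combined days = 1,031.
Pro-rata amounts: Unit G1 136/1,031 × $2,536,390 = 334,577.15; Unit 1B 320/1,031 × $2,536,390 = 787,240.35; Unit 2C 249/1,031 × $2,536,390 = 612,571.40; Unit PH2 326/1,031 × $2,536,390 = 802,001.11.
At nearest $1: Unit G1 $334,577; Unit 1B $787,240; Unit 2C $612,571; Unit PH2 $802,001. Sum = $2,536,389.
Difference $2,536,390 − $2,536,389 = +$1 applied to Unit PH2: Unit PH2 becomes $802,002.

Unit G1: $334,577 · Unit 1B: $787,240 · Unit 2C: $612,571 · Unit PH2: $802,002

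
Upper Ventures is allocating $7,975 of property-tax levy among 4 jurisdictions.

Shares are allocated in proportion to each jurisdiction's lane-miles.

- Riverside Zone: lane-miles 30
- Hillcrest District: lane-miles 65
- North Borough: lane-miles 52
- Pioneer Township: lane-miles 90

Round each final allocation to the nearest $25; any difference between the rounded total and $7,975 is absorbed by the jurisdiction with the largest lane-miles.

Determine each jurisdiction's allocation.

Riverside Zone: $1,000 | Hillcrest District: $2,175 | North Borough: $1,750 | Pioneer Township: $3,050

Lane-miles total: 30 + 65 + 52 + 90 = 237.
Raw shares: Riverside Zone 1,009.49; Hillcrest District 2,187.24; North Borough 1,749.79; Pioneer Township 3,028.48.
Rounded to nearest $25: Riverside Zone $1,000; Hillcrest District $2,175; North Borough $1,750; Pioneer Township $3,025. Sum = $7,950.
Difference $7,975 − $7,950 = +$25 applied to largest lane-miles (Pioneer Township): Pioneer Township becomes $3,050.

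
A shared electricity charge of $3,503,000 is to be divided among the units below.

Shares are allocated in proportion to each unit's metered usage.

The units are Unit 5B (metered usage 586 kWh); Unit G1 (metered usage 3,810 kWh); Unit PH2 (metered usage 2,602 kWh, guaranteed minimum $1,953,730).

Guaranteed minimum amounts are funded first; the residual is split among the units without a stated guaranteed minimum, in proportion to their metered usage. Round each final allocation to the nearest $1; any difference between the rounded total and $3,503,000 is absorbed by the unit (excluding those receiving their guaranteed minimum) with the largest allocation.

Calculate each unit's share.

Unit 5B: $206,522 · Unit G1: $1,342,748 · Unit PH2: $1,953,730

Minimums first: Unit PH2 $1,953,730. Residual $1,549,270.
Residual split over remaining metered usage 4,396: Unit 5B 206,522.34 → $206,522; Unit G1 1,342,747.66 → $1,342,748.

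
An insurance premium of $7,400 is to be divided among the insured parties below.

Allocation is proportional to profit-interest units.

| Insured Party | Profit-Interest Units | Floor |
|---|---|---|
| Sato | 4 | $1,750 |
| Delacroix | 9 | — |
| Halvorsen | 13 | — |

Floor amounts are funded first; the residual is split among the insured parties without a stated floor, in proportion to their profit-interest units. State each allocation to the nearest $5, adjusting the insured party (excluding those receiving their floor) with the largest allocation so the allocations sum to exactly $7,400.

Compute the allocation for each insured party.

Fund the minimums — Sato $1,750. Remaining pool $5,650.
Remaining pool split over remaining profit-interest units 22: Delacroix 2,311.36 → $2,310; Halvorsen 3,338.64 → $3,340.

Sato: $1,750 · Delacroix: $2,310 · Halvorsen: $3,340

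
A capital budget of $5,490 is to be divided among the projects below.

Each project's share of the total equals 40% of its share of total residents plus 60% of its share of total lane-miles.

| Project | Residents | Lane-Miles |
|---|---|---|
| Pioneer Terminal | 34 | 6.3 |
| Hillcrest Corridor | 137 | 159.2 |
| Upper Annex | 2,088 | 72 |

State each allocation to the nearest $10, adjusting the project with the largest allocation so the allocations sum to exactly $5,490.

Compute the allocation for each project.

Totals — residents 2,259, lane-miles 237.5.
Blended shares (40% residents + 60% lane-miles): Pioneer Terminal 0.0219; Hillcrest Corridor 0.4264; Upper Annex 0.5516.
Unrounded shares: Pioneer Terminal 120.43; Hillcrest Corridor 2,341.20; Upper Annex 3,028.37.
At nearest $10: Pioneer Terminal $120; Hillcrest Corridor $2,340; Upper Annex $3,030. Sum = $5,490.
Sum already equals the total — no adjustment.

Pioneer Terminal: $120 · Hillcrest Corridor: $2,340 · Upper Annex: $3,030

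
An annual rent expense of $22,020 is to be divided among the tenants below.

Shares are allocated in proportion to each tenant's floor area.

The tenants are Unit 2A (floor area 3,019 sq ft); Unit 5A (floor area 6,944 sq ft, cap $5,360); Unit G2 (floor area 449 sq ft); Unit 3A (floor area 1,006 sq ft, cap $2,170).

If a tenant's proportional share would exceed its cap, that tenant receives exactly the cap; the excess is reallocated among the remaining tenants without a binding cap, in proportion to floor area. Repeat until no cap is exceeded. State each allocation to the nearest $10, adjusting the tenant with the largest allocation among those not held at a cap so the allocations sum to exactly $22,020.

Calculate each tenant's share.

Unit 2A: $12,610; Unit 5A: $5,360; Unit G2: $1,880; Unit 3A: $2,170

Sum of floor area: 11,418.
Proportional shares (ignoring caps): Unit 2A 5,822.24; Unit 5A 13,391.74; Unit G2 865.91; Unit 3A 1,940.11.
Held at cap: Unit 5A ($5,360); remaining pool $16,660 reallocated over remaining floor area 4,474.
Held at cap: Unit 3A ($2,170); remaining pool $14,490 reallocated over remaining floor area 3,468.
Remaining shares: Unit 2A 12,613.99 → $12,610; Unit G2 1,876.01 → $1,880.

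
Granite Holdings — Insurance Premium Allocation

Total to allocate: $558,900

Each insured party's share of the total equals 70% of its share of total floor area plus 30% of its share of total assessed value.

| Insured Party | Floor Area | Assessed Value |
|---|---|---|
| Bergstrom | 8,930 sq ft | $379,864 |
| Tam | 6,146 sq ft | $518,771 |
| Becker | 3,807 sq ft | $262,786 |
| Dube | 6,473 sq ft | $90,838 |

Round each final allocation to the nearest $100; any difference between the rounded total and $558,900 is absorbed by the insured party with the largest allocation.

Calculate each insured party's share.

Bergstrom: $188,700 · Tam: $164,300 · Becker: $93,900 · Dube: $112,000

Floor area total 25,356; assessed value total 1,252,259.
Combined weights (70% floor area + 30% assessed value): Bergstrom 0.3375; Tam 0.2940; Becker 0.1681; Dube 0.2005.
Raw shares: Bergstrom 188,646.81; Tam 164,289.95; Becker 93,925.52; Dube 112,037.72.
Rounded to nearest $100: Bergstrom $188,600; Tam $164,300; Becker $93,900; Dube $112,000. Sum = $558,800.
Difference $558,900 − $558,800 = +$100 applied to largest allocation (Bergstrom): Bergstrom becomes $188,700.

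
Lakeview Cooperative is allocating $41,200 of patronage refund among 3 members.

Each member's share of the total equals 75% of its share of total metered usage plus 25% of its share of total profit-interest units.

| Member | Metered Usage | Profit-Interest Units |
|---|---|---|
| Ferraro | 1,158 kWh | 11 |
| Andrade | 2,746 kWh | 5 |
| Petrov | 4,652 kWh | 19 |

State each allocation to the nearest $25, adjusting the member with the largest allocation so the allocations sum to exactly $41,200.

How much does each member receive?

Totals — metered usage 8,556, profit-interest units 35.
Composite weights (75% metered usage + 25% profit-interest units): Ferraro 0.1801; Andrade 0.2764; Petrov 0.5435.
Pro-rata amounts: Ferraro 7,419.26; Andrade 11,388.61; Petrov 22,392.13.
At nearest $25: Ferraro $7,425; Andrade $11,400; Petrov $22,400. Sum = $41,225.
Difference $41,200 − $41,225 = −$25 applied to largest allocation (Petrov): Petrov becomes $22,375.

Ferraro: $7,425 · Andrade: $11,400 · Petrov: $22,375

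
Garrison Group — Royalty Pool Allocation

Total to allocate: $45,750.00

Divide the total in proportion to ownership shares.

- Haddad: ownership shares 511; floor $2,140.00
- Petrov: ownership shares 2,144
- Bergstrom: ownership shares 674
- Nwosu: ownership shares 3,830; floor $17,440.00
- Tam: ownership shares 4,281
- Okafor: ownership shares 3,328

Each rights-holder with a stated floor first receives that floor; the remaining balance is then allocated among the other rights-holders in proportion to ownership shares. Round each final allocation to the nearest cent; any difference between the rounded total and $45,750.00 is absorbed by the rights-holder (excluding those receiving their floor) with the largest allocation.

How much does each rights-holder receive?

Haddad: $2,140.00; Petrov: $5,381.08; Bergstrom: $1,691.63; Nwosu: $17,440.00; Tam: $10,744.57; Okafor: $8,352.72

Minimums first: Haddad $2,140.00; Nwosu $17,440.00. Balance $26,170.00.
Balance split over remaining ownership shares 10,427: Petrov 5,381.0761 → $5,381.08; Bergstrom 1,691.6256 → $1,691.63; Tam 10,744.5833 → $10,744.58; Okafor 8,352.7151 → $8,352.72.
Rounding difference −$0.01 applied to Tam → $10,744.57.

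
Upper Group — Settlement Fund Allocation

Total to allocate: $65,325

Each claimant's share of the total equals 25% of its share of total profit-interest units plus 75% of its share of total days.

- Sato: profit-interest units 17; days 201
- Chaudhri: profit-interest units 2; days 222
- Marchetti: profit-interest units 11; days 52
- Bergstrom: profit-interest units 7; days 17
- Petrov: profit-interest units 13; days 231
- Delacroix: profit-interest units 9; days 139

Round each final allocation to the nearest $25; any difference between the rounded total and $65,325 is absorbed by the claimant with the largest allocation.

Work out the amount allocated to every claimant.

Sato: $16,125 | Chaudhri: $13,175 | Marchetti: $6,000 | Bergstrom: $2,900 | Petrov: $16,725 | Delacroix: $10,400

Totals — profit-interest units 59, days 862.
Combined weights (25% profit-interest units + 75% days): Sato 0.2469; Chaudhri 0.2016; Marchetti 0.0919; Bergstrom 0.0445; Petrov 0.2561; Delacroix 0.1591.
Raw shares: Sato 16,129.91; Chaudhri 13,171.48; Marchetti 6,000.35; Bergstrom 2,903.84; Petrov 16,727.83; Delacroix 10,391.59.
After rounding ($25): Sato $16,125; Chaudhri $13,175; Marchetti $6,000; Bergstrom $2,900; Petrov $16,725; Delacroix $10,400. Sum = $65,325.
Rounded total matches; no reconciliation needed.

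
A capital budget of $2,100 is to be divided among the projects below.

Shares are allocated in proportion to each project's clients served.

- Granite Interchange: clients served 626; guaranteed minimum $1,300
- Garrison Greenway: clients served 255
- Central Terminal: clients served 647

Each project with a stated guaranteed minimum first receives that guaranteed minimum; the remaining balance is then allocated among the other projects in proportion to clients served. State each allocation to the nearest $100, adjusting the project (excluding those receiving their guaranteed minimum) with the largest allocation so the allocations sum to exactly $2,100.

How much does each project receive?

Granite Interchange: $1,300; Garrison Greenway: $200; Central Terminal: $600

Minimums first: Granite Interchange $1,300. Residual $800.
Residual split over remaining clients served 902: Garrison Greenway 226.16 → $200; Central Terminal 573.84 → $600.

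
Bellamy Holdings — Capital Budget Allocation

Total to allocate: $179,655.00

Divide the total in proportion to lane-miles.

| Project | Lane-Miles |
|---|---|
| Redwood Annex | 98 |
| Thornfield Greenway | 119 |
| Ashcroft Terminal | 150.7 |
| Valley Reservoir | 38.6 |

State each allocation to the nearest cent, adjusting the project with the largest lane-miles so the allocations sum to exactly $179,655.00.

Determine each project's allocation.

Lane-miles total: 98 + 119 + 150.7 + 38.6 = 406.3.
Proportional shares: Redwood Annex 43,332.9806; Thornfield Greenway 52,618.6192; Ashcroft Terminal 66,635.5119; Valley Reservoir 17,067.8883.
At nearest cent: Redwood Annex $43,332.98; Thornfield Greenway $52,618.62; Ashcroft Terminal $66,635.51; Valley Reservoir $17,067.89. Sum = $179,655.00.
Sum already equals the total — no adjustment.

Redwood Annex: $43,332.98; Thornfield Greenway: $52,618.62; Ashcroft Terminal: $66,635.51; Valley Reservoir: $17,067.89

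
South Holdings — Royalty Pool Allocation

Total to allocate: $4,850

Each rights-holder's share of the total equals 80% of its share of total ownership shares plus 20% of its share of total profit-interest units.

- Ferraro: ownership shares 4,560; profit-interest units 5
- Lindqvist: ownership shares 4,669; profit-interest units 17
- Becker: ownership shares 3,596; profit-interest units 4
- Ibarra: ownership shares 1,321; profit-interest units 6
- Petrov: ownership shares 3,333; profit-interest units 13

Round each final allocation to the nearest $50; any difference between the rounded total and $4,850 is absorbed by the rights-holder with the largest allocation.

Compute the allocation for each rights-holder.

Totals — ownership shares 17,479, profit-interest units 45.
Composite weights (80% ownership shares + 20% profit-interest units): Ferraro 0.2309; Lindqvist 0.2893; Becker 0.1824; Ibarra 0.0871; Petrov 0.2103.
Pro-rata amounts: Ferraro 1,120.01; Lindqvist 1,402.87; Becker 884.46; Ibarra 422.57; Petrov 1,020.08.
Rounded to nearest $50: Ferraro $1,100; Lindqvist $1,400; Becker $900; Ibarra $400; Petrov $1,000. Sum = $4,800.
Difference $4,850 − $4,800 = +$50 applied to largest allocation (Lindqvist): Lindqvist becomes $1,450.

Ferraro: $1,100 · Lindqvist: $1,450 · Becker: $900 · Ibarra: $400 · Petrov: $1,000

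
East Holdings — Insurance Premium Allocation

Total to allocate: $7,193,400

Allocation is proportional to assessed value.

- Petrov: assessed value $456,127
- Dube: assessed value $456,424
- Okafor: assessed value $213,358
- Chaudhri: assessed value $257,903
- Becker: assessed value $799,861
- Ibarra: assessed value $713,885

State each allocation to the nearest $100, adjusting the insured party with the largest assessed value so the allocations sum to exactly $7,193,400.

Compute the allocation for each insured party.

Petrov: $1,132,400 | Dube: $1,133,100 | Okafor: $529,700 | Chaudhri: $640,300 | Becker: $1,985,600 | Ibarra: $1,772,300

Total assessed value = 2,897,558.
Unrounded shares: Petrov 456,127/2,897,558 × $7,193,400 = 1,132,368.69; Dube 456,424/2,897,558 × $7,193,400 = 1,133,106.02; Okafor 213,358/2,897,558 × $7,193,400 = 529,676.86; Chaudhri 257,903/2,897,558 × $7,193,400 = 640,263.09; Becker 799,861/2,897,558 × $7,193,400 = 1,985,713.53; Ibarra 713,885/2,897,558 × $7,193,400 = 1,772,271.81.
After rounding ($100): Petrov $1,132,400; Dube $1,133,100; Okafor $529,700; Chaudhri $640,300; Becker $1,985,700; Ibarra $1,772,300. Sum = $7,193,500.
Difference $7,193,400 − $7,193,500 = −$100 applied to largest assessed value (Becker): Becker becomes $1,985,600.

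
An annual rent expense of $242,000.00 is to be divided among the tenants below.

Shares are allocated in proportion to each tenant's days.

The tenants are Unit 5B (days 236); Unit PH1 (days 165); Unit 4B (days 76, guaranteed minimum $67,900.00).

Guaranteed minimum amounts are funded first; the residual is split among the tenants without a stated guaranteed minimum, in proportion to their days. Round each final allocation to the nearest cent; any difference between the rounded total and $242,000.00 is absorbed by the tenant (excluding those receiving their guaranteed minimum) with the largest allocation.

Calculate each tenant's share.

Guaranteed amounts: Unit 4B $67,900.00. Residual $174,100.00.
Residual split over remaining days 401: Unit 5B 102,462.8429 → $102,462.84; Unit PH1 71,637.1571 → $71,637.16.

Unit 5B: $102,462.84 · Unit PH1: $71,637.16 · Unit 4B: $67,900.00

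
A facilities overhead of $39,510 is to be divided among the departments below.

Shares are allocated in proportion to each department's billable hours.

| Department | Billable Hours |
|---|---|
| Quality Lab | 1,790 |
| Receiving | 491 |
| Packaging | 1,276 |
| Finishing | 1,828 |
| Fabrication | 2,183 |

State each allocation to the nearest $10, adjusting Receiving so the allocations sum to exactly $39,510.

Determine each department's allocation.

Sum of billable hours: 7,568.
Unrounded shares: Quality Lab 1,790/7,568 × $39,510 = 9,344.99; Receiving 491/7,568 × $39,510 = 2,563.35; Packaging 1,276/7,568 × $39,510 = 6,661.57; Finishing 1,828/7,568 × $39,510 = 9,543.38; Fabrication 2,183/7,568 × $39,510 = 11,396.71.
After rounding ($10): Quality Lab $9,340; Receiving $2,560; Packaging $6,660; Finishing $9,540; Fabrication $11,400. Sum = $39,500.
Difference $39,510 − $39,500 = +$10 applied to Receiving: Receiving becomes $2,570.

Quality Lab: $9,340 · Receiving: $2,570 · Packaging: $6,660 · Finishing: $9,540 · Fabrication: $11,400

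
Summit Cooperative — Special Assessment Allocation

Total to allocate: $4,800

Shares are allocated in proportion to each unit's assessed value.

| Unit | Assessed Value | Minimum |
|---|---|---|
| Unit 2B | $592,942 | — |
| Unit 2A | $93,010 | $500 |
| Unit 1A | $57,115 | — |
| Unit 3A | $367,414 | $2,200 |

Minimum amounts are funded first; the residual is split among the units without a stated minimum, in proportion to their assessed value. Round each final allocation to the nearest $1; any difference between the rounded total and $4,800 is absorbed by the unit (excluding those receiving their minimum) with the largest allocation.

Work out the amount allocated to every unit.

Fund the minimums — Unit 2A $500; Unit 3A $2,200. Residual $2,100.
Residual split over remaining assessed value 650,057: Unit 2B 1,915.49 → $1,915; Unit 1A 184.51 → $185.

Unit 2B: $1,915 | Unit 2A: $500 | Unit 1A: $185 | Unit 3A: $2,200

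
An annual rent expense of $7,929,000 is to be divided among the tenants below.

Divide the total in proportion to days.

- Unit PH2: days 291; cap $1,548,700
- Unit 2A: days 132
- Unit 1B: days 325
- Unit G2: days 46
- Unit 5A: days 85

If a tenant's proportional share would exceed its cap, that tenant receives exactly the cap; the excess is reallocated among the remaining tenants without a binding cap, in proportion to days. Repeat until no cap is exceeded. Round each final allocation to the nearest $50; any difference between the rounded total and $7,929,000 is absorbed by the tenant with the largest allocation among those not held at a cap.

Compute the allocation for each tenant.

Sum of days: 879.
Proportional shares (ignoring caps): Unit PH2 2,624,959.04; Unit 2A 1,190,703.07; Unit 1B 2,931,655.29; Unit G2 414,941.98; Unit 5A 766,740.61.
Capped: Unit PH2 ($1,548,700); residual $6,380,300 reallocated over remaining days 588.
Redistributed shares: Unit 2A 1,432,312.24 → $1,432,300; Unit 1B 3,526,526.36 → $3,526,550; Unit G2 499,139.12 → $499,150; Unit 5A 922,322.28 → $922,300.

Unit PH2: $1,548,700; Unit 2A: $1,432,300; Unit 1B: $3,526,550; Unit G2: $499,150; Unit 5A: $922,300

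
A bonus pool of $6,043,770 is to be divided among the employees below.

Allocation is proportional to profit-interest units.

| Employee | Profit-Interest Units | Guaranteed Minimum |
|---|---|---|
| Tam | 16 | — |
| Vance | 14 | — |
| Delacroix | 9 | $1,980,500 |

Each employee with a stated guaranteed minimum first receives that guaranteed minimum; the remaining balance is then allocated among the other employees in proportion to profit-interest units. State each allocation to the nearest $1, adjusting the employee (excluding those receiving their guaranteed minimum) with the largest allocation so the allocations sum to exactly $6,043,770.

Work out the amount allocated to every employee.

Tam: $2,167,077; Vance: $1,896,193; Delacroix: $1,980,500

Fund the minimums — Delacroix $1,980,500. Residual $4,063,270.
Residual split over remaining profit-interest units 30: Tam 2,167,077.33 → $2,167,077; Vance 1,896,192.67 → $1,896,193.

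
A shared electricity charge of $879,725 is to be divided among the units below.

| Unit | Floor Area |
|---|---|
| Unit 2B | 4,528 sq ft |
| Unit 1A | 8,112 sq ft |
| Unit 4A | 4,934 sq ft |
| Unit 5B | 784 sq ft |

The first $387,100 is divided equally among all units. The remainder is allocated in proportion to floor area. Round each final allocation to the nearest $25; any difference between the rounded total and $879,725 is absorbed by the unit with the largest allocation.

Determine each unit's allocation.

Unit 2B: $218,275; Unit 1A: $314,450; Unit 4A: $229,175; Unit 5B: $117,825

$387,100 shared equally gives $96,775 per unit.
Remainder $492,625 by floor area (total 18,358): Unit 2B 121,505.94 → $121,500; Unit 1A 217,680.25 → $217,675; Unit 4A 132,400.68 → $132,400; Unit 5B 21,038.13 → $21,050.
Totals: Unit 2B $96,775 + $121,500 = $218,275; Unit 1A $96,775 + $217,675 = $314,450; Unit 4A $96,775 + $132,400 = $229,175; Unit 5B $96,775 + $21,050 = $117,825.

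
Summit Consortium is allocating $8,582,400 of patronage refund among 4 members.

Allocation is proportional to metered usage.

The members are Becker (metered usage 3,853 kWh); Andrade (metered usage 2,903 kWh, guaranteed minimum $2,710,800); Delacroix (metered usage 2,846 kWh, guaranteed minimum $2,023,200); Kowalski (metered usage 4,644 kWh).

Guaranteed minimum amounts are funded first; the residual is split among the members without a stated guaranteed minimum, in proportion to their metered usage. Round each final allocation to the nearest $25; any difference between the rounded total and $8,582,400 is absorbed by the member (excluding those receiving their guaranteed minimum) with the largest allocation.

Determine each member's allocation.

Becker: $1,745,075; Andrade: $2,710,800; Delacroix: $2,023,200; Kowalski: $2,103,325

Minimums first: Andrade $2,710,800; Delacroix $2,023,200. Remaining pool $3,848,400.
Remaining pool split over remaining metered usage 8,497: Becker 1,745,072.99 → $1,745,075; Kowalski 2,103,327.01 → $2,103,325.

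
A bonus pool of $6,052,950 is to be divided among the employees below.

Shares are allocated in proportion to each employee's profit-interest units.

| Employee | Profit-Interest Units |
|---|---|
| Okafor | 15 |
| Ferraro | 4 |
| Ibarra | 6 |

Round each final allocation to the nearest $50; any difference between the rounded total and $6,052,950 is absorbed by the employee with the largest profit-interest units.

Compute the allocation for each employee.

Okafor: $3,631,800 | Ferraro: $968,450 | Ibarra: $1,452,700

Profit-interest units total: 25.
Raw shares: Okafor 15/25 × $6,052,950 = 3,631,770.00; Ferraro 4/25 × $6,052,950 = 968,472.00; Ibarra 6/25 × $6,052,950 = 1,452,708.00.
Rounded to nearest $50: Okafor $3,631,750; Ferraro $968,450; Ibarra $1,452,700. Sum = $6,052,900.
Difference $6,052,950 − $6,052,900 = +$50 applied to largest profit-interest units (Okafor): Okafor becomes $3,631,800.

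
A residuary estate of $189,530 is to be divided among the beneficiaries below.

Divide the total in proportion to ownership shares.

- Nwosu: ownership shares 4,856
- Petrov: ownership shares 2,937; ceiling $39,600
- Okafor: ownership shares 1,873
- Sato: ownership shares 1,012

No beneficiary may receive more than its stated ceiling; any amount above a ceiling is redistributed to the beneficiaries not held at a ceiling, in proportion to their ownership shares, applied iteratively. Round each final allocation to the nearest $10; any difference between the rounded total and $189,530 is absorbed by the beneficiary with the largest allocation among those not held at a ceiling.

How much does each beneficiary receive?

Total ownership shares = 10,678.
Unconstrained shares: Nwosu 86,191.95; Petrov 52,130.51; Okafor 33,244.96; Sato 17,962.57.
Held at cap: Petrov ($39,600); remaining pool $149,930 reallocated over remaining ownership shares 7,741.
Shares after redistribution: Nwosu 94,052.46 → $94,050; Okafor 36,276.82 → $36,280; Sato 19,600.72 → $19,600.

Nwosu: $94,050 · Petrov: $39,600 · Okafor: $36,280 · Sato: $19,600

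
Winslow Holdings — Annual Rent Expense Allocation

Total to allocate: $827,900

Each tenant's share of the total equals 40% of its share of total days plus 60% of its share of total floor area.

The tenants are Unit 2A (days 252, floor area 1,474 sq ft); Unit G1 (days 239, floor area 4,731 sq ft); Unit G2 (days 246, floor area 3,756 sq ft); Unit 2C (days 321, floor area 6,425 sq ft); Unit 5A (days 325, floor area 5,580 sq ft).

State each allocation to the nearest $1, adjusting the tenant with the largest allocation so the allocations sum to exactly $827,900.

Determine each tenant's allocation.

Totals — days 1,383, floor area 21,966.
Combined weights (40% days + 60% floor area): Unit 2A 0.1131; Unit G1 0.1984; Unit G2 0.1737; Unit 2C 0.2683; Unit 5A 0.2464.
Unrounded shares: Unit 2A 93,674.61; Unit G1 164,215.68; Unit G2 143,843.15; Unit 2C 222,158.81; Unit 5A 204,007.75.
Rounded to nearest $1: Unit 2A $93,675; Unit G1 $164,216; Unit G2 $143,843; Unit 2C $222,159; Unit 5A $204,008. Sum = $827,901.
Difference $827,900 − $827,901 = −$1 applied to largest allocation (Unit 2C): Unit 2C becomes $222,158.

Unit 2A: $93,675 | Unit G1: $164,216 | Unit G2: $143,843 | Unit 2C: $222,158 | Unit 5A: $204,008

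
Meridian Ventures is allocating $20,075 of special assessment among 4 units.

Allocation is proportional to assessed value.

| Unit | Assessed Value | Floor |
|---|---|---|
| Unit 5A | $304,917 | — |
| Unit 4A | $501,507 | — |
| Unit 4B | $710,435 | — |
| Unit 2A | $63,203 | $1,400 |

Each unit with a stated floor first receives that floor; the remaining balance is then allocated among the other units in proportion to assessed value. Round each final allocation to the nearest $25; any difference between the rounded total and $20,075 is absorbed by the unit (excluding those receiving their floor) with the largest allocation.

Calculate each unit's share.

Unit 5A: $3,750 | Unit 4A: $6,175 | Unit 4B: $8,750 | Unit 2A: $1,400

Fund the minimums — Unit 2A $1,400. Balance $18,675.
Balance split over remaining assessed value 1,516,859: Unit 5A 3,754.02 → $3,750; Unit 4A 6,174.37 → $6,175; Unit 4B 8,746.61 → $8,750.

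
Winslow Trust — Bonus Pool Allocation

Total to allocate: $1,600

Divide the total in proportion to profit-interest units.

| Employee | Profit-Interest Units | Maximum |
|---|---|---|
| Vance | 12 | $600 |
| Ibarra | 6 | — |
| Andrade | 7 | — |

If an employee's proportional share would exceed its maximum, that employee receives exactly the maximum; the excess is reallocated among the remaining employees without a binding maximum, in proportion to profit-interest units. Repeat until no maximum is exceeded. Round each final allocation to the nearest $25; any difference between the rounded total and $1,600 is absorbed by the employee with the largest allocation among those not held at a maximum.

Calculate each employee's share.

Profit-interest units total: 25.
Pro-rata shares before constraints: Vance 768.00; Ibarra 384.00; Andrade 448.00.
Held at cap: Vance ($600); remaining pool $1,000 reallocated over remaining profit-interest units 13.
Remaining shares: Ibarra 461.54 → $450; Andrade 538.46 → $550.

Vance: $600 · Ibarra: $450 · Andrade: $550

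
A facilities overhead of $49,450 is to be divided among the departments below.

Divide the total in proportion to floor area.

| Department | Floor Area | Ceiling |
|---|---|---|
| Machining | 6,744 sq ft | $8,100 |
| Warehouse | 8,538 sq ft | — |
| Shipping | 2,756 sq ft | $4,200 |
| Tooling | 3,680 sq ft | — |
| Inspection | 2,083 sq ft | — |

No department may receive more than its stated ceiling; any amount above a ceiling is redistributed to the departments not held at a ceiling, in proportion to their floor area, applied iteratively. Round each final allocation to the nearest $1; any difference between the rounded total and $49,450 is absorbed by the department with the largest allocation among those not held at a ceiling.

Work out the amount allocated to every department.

Machining: $8,100; Warehouse: $22,179; Shipping: $4,200; Tooling: $9,560; Inspection: $5,411

Sum of floor area: 23,801.
Pro-rata shares before constraints: Machining 14,011.63; Warehouse 17,738.92; Shipping 5,725.99; Tooling 7,645.73; Inspection 4,327.73.
Capped: Machining ($8,100), Shipping ($4,200); balance $37,150 reallocated over remaining floor area 14,301.
Shares after redistribution: Warehouse 22,179.34 → $22,179; Tooling 9,559.61 → $9,560; Inspection 5,411.05 → $5,411.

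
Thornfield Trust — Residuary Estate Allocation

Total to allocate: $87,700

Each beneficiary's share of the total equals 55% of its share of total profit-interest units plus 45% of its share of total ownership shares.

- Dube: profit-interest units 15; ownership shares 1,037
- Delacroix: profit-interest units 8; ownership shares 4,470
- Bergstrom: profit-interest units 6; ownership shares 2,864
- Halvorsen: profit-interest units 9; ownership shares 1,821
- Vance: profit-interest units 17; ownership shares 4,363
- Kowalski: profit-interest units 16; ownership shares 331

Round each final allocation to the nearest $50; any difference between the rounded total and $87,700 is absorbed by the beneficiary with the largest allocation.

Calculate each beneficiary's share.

Totals — profit-interest units 71, ownership shares 14,886.
Blended shares (55% profit-interest units + 45% ownership shares): Dube 0.1475; Delacroix 0.1971; Bergstrom 0.1331; Halvorsen 0.1248; Vance 0.2636; Kowalski 0.1339.
Unrounded shares: Dube 12,939.73; Delacroix 17,285.56; Bergstrom 11,669.09; Halvorsen 10,942.04; Vance 23,116.19; Kowalski 11,747.39.
At nearest $50: Dube $12,950; Delacroix $17,300; Bergstrom $11,650; Halvorsen $10,950; Vance $23,100; Kowalski $11,750. Sum = $87,700.
Rounded total matches; no reconciliation needed.

Dube: $12,950; Delacroix: $17,300; Bergstrom: $11,650; Halvorsen: $10,950; Vance: $23,100; Kowalski: $11,750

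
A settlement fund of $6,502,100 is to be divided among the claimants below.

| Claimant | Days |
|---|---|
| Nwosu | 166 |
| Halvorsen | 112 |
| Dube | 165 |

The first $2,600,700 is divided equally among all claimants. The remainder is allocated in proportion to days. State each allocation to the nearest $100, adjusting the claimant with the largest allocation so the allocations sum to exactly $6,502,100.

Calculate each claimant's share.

Nwosu: $2,328,800 · Halvorsen: $1,853,300 · Dube: $2,320,000

Equal tier: $2,600,700 ÷ 3 = $866,900 apiece.
Remainder $3,901,400 by days (total 443): Nwosu 1,461,924.15 → $1,461,900; Halvorsen 986,358.47 → $986,400; Dube 1,453,117.38 → $1,453,100.
Totals: Nwosu $866,900 + $1,461,900 = $2,328,800; Halvorsen $866,900 + $986,400 = $1,853,300; Dube $866,900 + $1,453,100 = $2,320,000.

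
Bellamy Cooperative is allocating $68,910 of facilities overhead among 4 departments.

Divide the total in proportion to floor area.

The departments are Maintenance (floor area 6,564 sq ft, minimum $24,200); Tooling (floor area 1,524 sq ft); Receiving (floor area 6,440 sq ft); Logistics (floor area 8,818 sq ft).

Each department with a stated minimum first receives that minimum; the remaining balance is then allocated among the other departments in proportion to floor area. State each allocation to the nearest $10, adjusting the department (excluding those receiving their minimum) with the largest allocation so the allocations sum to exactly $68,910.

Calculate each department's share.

Fund the minimums — Maintenance $24,200. Balance $44,710.
Balance split over remaining floor area 16,782: Tooling 4,060.19 → $4,060; Receiving 17,157.22 → $17,160; Logistics 23,492.60 → $23,490.

Maintenance: $24,200 · Tooling: $4,060 · Receiving: $17,160 · Logistics: $23,490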